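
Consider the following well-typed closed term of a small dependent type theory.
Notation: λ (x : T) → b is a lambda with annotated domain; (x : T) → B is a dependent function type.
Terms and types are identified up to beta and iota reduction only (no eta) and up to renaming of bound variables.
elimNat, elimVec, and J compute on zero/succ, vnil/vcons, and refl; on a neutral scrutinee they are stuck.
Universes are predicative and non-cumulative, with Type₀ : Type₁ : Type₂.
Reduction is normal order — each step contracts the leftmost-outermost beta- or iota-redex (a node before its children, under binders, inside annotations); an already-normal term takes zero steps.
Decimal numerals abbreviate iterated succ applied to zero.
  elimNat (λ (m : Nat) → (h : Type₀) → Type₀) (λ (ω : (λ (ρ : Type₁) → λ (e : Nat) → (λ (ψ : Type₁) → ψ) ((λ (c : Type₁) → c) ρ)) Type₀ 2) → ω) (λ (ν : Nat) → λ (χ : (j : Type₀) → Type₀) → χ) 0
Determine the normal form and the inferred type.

normal form:
  λ (m : Type₀) → m
the term's type:
  (m : Type₀) → Type₀
observation: the leftmost-outermost redex is an elimNat iota-redex, and normalization takes 5 steps.


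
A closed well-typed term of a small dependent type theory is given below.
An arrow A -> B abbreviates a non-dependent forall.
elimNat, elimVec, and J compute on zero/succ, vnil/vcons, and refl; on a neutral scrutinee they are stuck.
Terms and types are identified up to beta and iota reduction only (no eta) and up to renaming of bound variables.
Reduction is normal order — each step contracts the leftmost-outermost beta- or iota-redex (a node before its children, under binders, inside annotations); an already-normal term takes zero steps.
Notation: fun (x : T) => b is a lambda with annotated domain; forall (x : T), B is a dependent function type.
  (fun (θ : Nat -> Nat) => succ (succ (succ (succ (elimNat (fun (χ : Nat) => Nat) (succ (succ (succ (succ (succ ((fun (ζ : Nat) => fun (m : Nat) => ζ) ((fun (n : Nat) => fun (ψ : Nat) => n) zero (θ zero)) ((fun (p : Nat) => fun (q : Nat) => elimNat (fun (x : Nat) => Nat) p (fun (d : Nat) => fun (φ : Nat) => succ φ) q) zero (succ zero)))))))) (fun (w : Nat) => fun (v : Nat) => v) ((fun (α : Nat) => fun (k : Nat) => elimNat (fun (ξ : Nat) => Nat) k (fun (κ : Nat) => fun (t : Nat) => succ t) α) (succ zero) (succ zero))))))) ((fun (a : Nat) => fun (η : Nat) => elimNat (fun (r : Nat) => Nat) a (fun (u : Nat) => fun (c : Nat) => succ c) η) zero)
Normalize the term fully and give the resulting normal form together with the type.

resulting normal form:
  succ (succ (succ (succ (succ (succ (succ (succ (succ zero))))))))
type:
  Nat
observation: 18 normal-order steps separate the term from its normal form.


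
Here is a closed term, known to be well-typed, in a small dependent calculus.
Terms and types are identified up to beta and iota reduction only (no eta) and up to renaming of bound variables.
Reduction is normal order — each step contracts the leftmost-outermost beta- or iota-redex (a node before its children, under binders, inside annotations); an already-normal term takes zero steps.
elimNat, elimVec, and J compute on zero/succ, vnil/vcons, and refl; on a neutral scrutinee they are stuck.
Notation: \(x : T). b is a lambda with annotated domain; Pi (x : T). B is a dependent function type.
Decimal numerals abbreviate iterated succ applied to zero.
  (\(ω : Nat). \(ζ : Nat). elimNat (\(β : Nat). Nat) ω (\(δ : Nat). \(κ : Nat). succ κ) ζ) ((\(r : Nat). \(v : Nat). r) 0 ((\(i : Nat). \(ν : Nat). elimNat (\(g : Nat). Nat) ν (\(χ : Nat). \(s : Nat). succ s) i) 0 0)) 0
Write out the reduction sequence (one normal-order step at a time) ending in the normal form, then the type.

normal-order reduction sequence:
  (\(ω : Nat). \(ζ : Nat). elimNat (\(β : Nat). Nat) ω (\(δ : Nat). \(κ : Nat). succ κ) ζ) ((\(r : Nat). \(v : Nat). r) 0 ((\(i : Nat). \(ν : Nat). elimNat (\(g : Nat). Nat) ν (\(χ : Nat). \(s : Nat). succ s) i) 0 0)) 0
  ~> (\(ω : Nat). elimNat (\(ζ : Nat). Nat) ((\(β : Nat). \(δ : Nat). β) 0 ((\(κ : Nat). \(r : Nat). elimNat (\(v : Nat). Nat) r (\(i : Nat). \(ν : Nat). succ ν) κ) 0 0)) (\(g : Nat). \(χ : Nat). succ χ) ω) 0
  ~> elimNat (\(ω : Nat). Nat) ((\(ζ : Nat). \(β : Nat). ζ) 0 ((\(δ : Nat). \(κ : Nat). elimNat (\(r : Nat). Nat) κ (\(v : Nat). \(i : Nat). succ i) δ) 0 0)) (\(ν : Nat). \(g : Nat). succ g) 0
  ~> (\(ω : Nat). \(ζ : Nat). ω) 0 ((\(β : Nat). \(δ : Nat). elimNat (\(κ : Nat). Nat) δ (\(r : Nat). \(v : Nat). succ v) β) 0 0)
  ~> (\(ω : Nat). 0) ((\(ζ : Nat). \(β : Nat). elimNat (\(δ : Nat). Nat) β (\(κ : Nat). \(r : Nat). succ r) ζ) 0 0)
  ~> 0
inferred type:
  Nat


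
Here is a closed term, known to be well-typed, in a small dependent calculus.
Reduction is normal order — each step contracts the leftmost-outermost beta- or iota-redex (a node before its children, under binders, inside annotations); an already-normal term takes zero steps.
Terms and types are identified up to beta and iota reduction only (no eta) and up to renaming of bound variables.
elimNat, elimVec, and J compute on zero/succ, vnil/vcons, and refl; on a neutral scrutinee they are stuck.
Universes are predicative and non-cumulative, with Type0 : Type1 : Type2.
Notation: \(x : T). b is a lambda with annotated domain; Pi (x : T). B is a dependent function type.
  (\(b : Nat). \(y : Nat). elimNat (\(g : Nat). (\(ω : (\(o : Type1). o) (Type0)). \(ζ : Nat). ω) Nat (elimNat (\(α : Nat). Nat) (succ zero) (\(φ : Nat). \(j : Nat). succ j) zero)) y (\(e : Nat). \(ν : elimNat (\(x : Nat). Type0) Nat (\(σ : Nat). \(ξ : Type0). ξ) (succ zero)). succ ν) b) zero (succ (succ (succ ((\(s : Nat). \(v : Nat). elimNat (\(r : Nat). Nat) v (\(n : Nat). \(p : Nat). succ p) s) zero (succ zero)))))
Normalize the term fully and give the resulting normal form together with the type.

resulting normal form:
  succ (succ (succ (succ zero)))
inferred type:
  Nat
observation: the leftmost-outermost redex is a beta-redex, and normalization takes 6 steps.


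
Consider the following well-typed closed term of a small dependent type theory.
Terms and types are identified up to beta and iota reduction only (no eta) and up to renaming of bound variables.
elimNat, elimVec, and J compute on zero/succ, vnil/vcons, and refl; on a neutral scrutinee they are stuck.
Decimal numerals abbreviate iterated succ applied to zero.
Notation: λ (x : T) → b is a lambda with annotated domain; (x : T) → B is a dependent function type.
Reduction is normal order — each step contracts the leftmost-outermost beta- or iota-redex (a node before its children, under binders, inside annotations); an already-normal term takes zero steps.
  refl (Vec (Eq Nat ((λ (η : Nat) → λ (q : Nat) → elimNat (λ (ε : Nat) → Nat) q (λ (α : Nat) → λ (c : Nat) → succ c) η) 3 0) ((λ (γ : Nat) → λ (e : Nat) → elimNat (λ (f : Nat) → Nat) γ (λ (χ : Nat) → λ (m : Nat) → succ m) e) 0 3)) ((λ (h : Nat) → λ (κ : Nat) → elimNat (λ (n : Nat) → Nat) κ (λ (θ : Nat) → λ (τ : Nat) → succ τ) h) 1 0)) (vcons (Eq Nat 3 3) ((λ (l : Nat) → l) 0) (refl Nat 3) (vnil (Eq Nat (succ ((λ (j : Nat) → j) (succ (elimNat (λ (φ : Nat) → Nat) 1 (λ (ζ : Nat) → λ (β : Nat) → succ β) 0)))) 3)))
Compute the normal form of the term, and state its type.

normal form:
  refl (Vec (Eq Nat 3 3) 1) (vcons (Eq Nat 3 3) 0 (refl Nat 3) (vnil (Eq Nat 3 3)))
the term's type:
  Eq (Vec (Eq Nat 3 3) 1) (vcons (Eq Nat 3 3) 0 (refl Nat 3) (vnil (Eq Nat 3 3))) (vcons (Eq Nat 3 3) 0 (refl Nat 3) (vnil (Eq Nat 3 3)))


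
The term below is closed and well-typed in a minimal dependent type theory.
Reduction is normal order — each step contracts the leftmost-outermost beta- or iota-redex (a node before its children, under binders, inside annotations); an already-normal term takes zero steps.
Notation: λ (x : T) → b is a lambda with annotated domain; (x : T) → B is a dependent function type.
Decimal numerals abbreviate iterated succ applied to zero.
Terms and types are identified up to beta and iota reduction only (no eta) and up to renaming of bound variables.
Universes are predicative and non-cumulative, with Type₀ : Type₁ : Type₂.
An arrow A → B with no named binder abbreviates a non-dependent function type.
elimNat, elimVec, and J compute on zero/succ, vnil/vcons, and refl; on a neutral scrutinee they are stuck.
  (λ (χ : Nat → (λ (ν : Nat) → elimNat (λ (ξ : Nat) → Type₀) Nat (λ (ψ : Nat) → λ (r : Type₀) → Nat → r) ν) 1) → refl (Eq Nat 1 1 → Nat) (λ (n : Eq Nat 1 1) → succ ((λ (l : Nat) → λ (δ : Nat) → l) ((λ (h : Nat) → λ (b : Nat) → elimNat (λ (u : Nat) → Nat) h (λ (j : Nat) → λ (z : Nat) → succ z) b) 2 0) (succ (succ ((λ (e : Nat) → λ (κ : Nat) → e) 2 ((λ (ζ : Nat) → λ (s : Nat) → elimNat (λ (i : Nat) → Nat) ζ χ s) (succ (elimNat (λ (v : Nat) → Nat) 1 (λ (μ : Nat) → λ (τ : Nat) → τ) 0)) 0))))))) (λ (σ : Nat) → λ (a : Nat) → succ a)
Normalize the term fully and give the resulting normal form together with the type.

normal form:
  refl (Eq Nat 1 1 → Nat) (λ (χ : Eq Nat 1 1) → 3)
type:
  Eq (Eq Nat 1 1 → Nat) (λ (χ : Eq Nat 1 1) → 3) (λ (ν : Eq Nat 1 1) → 3)


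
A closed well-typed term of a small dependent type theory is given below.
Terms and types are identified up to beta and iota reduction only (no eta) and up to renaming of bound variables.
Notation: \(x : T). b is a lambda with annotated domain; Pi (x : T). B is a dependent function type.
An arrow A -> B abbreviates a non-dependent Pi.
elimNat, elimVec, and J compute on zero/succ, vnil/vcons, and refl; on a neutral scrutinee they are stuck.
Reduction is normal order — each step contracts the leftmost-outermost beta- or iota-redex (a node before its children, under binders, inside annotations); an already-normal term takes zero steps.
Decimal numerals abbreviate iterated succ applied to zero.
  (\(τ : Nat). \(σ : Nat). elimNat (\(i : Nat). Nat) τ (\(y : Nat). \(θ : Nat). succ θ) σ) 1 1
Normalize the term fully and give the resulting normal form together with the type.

resulting normal form:
  2
the term's type:
  Nat
observation: the term reaches its normal form after 6 normal-order steps.


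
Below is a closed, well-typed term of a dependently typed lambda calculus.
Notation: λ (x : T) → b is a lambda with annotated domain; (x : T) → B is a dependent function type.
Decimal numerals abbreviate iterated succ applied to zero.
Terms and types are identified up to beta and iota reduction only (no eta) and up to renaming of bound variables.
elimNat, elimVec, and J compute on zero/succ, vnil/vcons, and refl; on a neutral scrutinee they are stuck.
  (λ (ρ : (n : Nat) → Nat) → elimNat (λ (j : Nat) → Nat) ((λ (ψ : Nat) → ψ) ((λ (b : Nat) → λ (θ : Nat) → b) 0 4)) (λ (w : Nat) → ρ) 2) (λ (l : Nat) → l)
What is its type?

type:
  Nat


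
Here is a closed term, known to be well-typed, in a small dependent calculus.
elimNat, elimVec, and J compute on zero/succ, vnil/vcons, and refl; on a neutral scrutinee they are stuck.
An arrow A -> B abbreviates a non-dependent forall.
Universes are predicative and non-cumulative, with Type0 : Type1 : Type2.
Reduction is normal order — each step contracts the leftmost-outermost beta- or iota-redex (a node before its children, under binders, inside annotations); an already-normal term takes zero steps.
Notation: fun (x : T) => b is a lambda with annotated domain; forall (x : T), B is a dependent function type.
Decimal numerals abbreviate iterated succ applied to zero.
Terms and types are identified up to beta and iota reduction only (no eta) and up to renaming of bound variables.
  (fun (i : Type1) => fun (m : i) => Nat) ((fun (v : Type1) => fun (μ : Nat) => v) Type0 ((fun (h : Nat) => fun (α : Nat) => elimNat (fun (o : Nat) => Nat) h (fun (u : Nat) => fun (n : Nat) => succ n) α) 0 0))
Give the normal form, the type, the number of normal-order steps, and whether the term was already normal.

normal form:
  fun (i : Type0) => Nat
inferred type:
  Type0 -> Type0
steps to reach normal form (normal order): 3
started in normal form: no
first redex: a beta-redex


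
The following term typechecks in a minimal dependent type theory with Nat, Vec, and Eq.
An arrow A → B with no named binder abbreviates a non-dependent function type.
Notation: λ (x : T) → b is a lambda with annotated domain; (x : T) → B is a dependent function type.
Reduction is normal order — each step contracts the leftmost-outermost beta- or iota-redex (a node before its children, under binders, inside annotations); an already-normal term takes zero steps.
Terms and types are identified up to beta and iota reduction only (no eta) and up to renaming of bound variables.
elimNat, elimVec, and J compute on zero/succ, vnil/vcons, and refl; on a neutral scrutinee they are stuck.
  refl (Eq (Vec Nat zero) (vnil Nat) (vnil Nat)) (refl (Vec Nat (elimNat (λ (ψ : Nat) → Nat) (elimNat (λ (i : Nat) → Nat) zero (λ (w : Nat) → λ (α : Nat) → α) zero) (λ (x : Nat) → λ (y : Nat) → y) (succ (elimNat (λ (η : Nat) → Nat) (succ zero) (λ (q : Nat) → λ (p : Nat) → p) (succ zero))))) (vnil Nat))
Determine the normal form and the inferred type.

normal form:
  refl (Eq (Vec Nat zero) (vnil Nat) (vnil Nat)) (refl (Vec Nat zero) (vnil Nat))
type:
  Eq (Eq (Vec Nat zero) (vnil Nat) (vnil Nat)) (refl (Vec Nat zero) (vnil Nat)) (refl (Vec Nat zero) (vnil Nat))


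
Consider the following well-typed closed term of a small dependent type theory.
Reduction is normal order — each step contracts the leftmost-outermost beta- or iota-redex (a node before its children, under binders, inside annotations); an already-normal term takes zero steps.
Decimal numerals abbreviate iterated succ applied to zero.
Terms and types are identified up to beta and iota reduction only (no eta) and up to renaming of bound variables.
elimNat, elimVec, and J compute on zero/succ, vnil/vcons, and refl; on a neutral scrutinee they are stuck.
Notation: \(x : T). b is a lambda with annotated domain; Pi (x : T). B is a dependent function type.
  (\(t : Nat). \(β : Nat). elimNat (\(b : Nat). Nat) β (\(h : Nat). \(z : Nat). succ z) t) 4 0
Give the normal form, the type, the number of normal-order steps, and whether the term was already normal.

resulting normal form:
  4
type:
  Nat
steps to reach normal form (normal order): 15
term was already normal: no
first contracted redex: a beta-redex


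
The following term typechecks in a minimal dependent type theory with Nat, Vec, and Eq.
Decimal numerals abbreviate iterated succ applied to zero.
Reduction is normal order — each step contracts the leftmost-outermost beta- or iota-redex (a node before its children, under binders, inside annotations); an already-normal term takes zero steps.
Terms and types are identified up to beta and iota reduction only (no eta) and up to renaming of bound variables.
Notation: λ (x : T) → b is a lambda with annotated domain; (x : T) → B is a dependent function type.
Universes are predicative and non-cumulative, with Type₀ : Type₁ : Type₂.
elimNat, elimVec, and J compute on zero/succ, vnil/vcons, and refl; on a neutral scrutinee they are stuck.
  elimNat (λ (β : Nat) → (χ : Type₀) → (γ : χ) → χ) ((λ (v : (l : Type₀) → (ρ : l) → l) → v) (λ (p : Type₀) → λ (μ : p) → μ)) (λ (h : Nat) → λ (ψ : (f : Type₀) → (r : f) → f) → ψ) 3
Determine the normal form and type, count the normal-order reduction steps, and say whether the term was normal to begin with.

reduced normal form:
  λ (β : Type₀) → λ (χ : β) → χ
type:
  (β : Type₀) → (χ : β) → β
steps to reach normal form (normal order): 11
term was already normal: no
first redex: an elimNat iota-redex


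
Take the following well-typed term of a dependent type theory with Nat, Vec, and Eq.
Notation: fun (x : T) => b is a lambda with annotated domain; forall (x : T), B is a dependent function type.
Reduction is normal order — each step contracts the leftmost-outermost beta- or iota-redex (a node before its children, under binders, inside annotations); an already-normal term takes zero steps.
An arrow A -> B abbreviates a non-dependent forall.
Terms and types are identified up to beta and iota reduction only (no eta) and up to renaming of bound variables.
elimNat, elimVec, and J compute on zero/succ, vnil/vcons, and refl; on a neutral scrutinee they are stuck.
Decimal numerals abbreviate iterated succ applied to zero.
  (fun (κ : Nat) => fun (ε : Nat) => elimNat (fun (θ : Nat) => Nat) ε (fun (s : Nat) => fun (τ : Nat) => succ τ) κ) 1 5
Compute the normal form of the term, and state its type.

reduced normal form:
  6
the term's type:
  Nat
observation: 6 normal-order steps normalize the term, beginning with a beta-redex.


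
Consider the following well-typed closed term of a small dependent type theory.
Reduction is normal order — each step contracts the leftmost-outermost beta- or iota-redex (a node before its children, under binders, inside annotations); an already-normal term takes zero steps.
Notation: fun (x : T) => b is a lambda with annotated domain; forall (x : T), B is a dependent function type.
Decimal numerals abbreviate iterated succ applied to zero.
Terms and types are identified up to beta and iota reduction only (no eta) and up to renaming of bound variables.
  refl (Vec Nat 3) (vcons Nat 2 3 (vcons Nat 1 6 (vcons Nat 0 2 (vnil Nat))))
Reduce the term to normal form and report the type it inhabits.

normal form:
  refl (Vec Nat 3) (vcons Nat 2 3 (vcons Nat 1 6 (vcons Nat 0 2 (vnil Nat))))
type:
  Eq (Vec Nat 3) (vcons Nat 2 3 (vcons Nat 1 6 (vcons Nat 0 2 (vnil Nat)))) (vcons Nat 2 3 (vcons Nat 1 6 (vcons Nat 0 2 (vnil Nat))))
observation: no redex remains anywhere in the term; it is its own normal form.


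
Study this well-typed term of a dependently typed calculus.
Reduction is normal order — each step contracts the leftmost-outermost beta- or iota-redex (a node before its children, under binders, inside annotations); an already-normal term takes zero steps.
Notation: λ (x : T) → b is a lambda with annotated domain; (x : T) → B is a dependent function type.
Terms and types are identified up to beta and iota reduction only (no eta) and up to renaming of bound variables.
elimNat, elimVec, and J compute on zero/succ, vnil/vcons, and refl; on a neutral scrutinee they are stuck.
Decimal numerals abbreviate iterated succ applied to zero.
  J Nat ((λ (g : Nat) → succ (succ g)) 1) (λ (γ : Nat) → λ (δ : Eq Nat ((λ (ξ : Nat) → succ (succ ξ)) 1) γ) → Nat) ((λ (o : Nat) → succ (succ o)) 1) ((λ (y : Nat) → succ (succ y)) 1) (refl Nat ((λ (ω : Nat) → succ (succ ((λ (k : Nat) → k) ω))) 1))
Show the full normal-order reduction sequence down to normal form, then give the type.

reduction (normal order):
  J Nat ((λ (g : Nat) → succ (succ g)) 1) (λ (γ : Nat) → λ (δ : Eq Nat ((λ (ξ : Nat) → succ (succ ξ)) 1) γ) → Nat) ((λ (o : Nat) → succ (succ o)) 1) ((λ (y : Nat) → succ (succ y)) 1) (refl Nat ((λ (ω : Nat) → succ (succ ((λ (k : Nat) → k) ω))) 1))
  ~> (λ (g : Nat) → succ (succ g)) 1
  ~> 3
the term's type:
  Nat


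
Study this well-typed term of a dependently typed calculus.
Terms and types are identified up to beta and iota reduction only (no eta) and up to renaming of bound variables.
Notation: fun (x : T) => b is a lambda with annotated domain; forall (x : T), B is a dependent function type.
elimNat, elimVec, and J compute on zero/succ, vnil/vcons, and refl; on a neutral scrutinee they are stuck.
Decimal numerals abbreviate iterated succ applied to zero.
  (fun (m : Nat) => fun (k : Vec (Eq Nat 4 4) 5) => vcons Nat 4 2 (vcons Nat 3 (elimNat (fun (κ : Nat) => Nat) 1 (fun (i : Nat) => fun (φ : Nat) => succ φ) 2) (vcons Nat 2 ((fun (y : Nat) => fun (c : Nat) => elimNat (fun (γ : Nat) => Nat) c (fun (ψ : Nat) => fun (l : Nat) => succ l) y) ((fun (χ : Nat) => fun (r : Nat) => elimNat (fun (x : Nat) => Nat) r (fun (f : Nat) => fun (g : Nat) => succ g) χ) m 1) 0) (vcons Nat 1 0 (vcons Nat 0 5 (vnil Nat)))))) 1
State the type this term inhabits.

inferred type:
  forall (m : Vec (Eq Nat 4 4) 5), Vec Nat 5


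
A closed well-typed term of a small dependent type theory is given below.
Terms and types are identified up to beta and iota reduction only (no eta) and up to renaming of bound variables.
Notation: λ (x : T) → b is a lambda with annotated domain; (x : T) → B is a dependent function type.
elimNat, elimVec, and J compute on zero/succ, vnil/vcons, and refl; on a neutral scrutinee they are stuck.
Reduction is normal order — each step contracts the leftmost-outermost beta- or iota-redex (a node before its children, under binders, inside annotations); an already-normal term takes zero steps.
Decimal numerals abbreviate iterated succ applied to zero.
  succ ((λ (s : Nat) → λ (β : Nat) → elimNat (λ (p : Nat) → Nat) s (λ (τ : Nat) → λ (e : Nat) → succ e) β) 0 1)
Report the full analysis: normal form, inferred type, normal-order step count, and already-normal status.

resulting normal form:
  2
type:
  Nat
steps to reach normal form (normal order): 6
started in normal form: no
first redex: a beta-redex


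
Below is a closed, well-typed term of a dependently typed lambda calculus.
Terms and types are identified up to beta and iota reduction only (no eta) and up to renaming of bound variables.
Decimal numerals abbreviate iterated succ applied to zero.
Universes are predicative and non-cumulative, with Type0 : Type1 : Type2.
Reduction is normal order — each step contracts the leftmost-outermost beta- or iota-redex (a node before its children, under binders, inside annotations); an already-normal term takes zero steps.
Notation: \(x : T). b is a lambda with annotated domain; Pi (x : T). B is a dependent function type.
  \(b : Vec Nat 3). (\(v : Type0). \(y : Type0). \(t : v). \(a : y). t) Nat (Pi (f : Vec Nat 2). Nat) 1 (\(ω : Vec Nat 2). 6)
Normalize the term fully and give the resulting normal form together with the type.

normal form:
  \(b : Vec Nat 3). 1
the term's type:
  Pi (b : Vec Nat 3). Nat
observation: reduction starts at a beta-redex, and 4 normal-order steps reach the normal form.


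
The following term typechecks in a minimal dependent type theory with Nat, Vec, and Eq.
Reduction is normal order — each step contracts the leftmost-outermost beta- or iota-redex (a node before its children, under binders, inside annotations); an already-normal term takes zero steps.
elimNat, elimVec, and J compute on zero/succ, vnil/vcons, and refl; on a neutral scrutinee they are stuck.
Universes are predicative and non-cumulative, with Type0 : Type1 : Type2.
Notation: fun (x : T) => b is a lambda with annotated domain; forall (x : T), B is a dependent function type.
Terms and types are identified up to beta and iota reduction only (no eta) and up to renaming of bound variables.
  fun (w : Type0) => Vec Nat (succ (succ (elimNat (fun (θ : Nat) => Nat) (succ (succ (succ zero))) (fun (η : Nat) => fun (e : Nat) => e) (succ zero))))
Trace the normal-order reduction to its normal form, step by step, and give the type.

normal-order reduction sequence:
  fun (w : Type0) => Vec Nat (succ (succ (elimNat (fun (θ : Nat) => Nat) (succ (succ (succ zero))) (fun (η : Nat) => fun (e : Nat) => e) (succ zero))))
  ~> fun (w : Type0) => Vec Nat (succ (succ ((fun (θ : Nat) => fun (η : Nat) => η) zero (elimNat (fun (e : Nat) => Nat) (succ (succ (succ zero))) (fun (φ : Nat) => fun (a : Nat) => a) zero))))
  ~> fun (w : Type0) => Vec Nat (succ (succ ((fun (θ : Nat) => θ) (elimNat (fun (η : Nat) => Nat) (succ (succ (succ zero))) (fun (e : Nat) => fun (φ : Nat) => φ) zero))))
  ~> fun (w : Type0) => Vec Nat (succ (succ (elimNat (fun (θ : Nat) => Nat) (succ (succ (succ zero))) (fun (η : Nat) => fun (e : Nat) => e) zero)))
  ~> fun (w : Type0) => Vec Nat (succ (succ (succ (succ (succ zero)))))
the term's type:
  forall (w : Type0), Type0


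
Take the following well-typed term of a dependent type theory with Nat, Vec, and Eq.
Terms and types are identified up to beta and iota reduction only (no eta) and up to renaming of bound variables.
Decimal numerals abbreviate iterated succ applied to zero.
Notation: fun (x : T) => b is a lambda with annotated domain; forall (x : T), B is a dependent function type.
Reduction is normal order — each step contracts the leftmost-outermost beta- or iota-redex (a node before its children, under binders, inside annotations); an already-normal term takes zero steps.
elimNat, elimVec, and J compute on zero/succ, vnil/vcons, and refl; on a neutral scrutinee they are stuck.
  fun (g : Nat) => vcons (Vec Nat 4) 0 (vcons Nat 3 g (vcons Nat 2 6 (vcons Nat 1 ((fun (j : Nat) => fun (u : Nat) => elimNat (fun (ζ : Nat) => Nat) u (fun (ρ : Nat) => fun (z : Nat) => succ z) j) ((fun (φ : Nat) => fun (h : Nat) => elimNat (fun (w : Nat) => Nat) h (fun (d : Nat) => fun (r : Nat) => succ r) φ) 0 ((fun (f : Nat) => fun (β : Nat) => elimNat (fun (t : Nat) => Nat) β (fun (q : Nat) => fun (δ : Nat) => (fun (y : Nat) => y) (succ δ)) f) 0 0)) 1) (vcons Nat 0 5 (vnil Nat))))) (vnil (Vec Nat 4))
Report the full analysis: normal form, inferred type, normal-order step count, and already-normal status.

resulting normal form:
  fun (g : Nat) => vcons (Vec Nat 4) 0 (vcons Nat 3 g (vcons Nat 2 6 (vcons Nat 1 1 (vcons Nat 0 5 (vnil Nat))))) (vnil (Vec Nat 4))
the term's type:
  forall (g : Nat), Vec (Vec Nat 4) 1
reduction steps (normal order): 9
already normal: no
first redex: a beta-redex


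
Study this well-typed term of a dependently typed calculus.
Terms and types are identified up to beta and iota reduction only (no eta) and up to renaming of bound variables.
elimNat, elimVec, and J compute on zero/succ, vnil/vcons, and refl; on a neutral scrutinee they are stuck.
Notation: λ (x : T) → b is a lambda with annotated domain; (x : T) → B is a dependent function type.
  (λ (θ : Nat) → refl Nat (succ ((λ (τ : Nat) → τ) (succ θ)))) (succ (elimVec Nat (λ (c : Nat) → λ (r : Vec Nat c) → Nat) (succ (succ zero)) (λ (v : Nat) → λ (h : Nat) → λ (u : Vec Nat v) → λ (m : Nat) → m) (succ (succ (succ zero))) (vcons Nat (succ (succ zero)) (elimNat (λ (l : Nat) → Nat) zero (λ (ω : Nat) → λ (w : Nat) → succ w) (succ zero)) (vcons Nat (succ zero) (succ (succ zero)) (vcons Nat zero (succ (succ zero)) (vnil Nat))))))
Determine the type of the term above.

inferred type:
  Eq Nat (succ (succ (succ (succ (succ zero))))) (succ (succ (succ (succ (succ zero)))))


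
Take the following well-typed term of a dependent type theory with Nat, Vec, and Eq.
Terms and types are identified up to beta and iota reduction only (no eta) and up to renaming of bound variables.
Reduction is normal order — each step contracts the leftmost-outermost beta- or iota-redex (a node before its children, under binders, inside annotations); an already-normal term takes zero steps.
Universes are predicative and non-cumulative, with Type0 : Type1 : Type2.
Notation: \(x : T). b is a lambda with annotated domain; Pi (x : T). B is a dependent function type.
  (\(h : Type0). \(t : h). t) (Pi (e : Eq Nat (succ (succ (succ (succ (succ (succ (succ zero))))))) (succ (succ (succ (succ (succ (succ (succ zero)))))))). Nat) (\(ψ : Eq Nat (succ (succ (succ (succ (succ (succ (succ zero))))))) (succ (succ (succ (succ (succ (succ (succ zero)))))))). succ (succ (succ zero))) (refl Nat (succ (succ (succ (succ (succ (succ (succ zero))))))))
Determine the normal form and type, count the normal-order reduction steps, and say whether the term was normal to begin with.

resulting normal form:
  succ (succ (succ zero))
type:
  Nat
normal-order step count: 3
term was already normal: no
first contracted redex: a beta-redex


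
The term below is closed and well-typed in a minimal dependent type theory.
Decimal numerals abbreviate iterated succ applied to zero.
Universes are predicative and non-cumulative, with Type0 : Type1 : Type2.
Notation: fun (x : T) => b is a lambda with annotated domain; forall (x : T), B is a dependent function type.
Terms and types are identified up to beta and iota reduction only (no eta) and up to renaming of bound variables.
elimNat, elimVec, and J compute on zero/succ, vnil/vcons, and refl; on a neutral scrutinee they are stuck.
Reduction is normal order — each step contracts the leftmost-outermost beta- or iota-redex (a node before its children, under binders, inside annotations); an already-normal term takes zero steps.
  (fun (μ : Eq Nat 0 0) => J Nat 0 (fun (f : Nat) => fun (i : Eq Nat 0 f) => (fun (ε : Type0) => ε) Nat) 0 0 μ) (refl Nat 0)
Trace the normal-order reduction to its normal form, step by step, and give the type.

normal-order reduction:
  (fun (μ : Eq Nat 0 0) => J Nat 0 (fun (f : Nat) => fun (i : Eq Nat 0 f) => (fun (ε : Type0) => ε) Nat) 0 0 μ) (refl Nat 0)
  ~> J Nat 0 (fun (μ : Nat) => fun (f : Eq Nat 0 μ) => (fun (i : Type0) => i) Nat) 0 0 (refl Nat 0)
  ~> 0
type:
  Nat


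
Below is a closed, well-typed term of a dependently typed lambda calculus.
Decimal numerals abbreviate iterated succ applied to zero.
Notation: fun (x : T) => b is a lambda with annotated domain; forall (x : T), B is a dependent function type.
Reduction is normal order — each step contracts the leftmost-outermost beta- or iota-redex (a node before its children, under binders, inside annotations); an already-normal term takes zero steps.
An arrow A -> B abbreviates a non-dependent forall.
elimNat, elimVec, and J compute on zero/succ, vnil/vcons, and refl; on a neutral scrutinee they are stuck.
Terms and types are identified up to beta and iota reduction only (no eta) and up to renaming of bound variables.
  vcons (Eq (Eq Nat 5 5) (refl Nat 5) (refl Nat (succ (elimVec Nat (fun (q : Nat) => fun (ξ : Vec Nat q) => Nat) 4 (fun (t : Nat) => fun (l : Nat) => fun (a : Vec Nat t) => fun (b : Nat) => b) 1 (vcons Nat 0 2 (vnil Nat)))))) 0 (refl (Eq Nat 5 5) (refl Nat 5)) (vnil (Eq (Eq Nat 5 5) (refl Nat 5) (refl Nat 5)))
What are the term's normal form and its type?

reduced normal form:
  vcons (Eq (Eq Nat 5 5) (refl Nat 5) (refl Nat 5)) 0 (refl (Eq Nat 5 5) (refl Nat 5)) (vnil (Eq (Eq Nat 5 5) (refl Nat 5) (refl Nat 5)))
type:
  Vec (Eq (Eq Nat 5 5) (refl Nat 5) (refl Nat 5)) 1
observation: contracting an elimVec iota-redex first, the term normalizes in 6 steps.


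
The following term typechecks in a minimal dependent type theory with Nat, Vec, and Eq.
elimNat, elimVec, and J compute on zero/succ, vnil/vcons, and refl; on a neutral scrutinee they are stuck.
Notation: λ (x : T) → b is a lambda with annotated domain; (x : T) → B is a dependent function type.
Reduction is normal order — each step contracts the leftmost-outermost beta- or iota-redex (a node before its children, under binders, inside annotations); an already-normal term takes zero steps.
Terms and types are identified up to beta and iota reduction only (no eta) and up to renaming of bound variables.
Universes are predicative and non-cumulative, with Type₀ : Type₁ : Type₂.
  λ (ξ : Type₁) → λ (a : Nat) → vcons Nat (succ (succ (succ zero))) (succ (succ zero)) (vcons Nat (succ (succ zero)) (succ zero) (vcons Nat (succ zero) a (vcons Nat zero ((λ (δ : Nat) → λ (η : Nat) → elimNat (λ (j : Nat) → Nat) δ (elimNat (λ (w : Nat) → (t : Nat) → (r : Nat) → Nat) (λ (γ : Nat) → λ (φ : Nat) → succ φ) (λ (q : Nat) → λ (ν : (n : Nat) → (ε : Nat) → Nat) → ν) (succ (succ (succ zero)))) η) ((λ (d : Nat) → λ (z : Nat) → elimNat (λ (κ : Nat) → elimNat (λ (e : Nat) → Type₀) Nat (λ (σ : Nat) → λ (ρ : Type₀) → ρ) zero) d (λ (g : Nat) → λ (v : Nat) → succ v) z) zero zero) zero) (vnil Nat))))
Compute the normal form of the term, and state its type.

reduced normal form:
  λ (ξ : Type₁) → λ (a : Nat) → vcons Nat (succ (succ (succ zero))) (succ (succ zero)) (vcons Nat (succ (succ zero)) (succ zero) (vcons Nat (succ zero) a (vcons Nat zero zero (vnil Nat))))
the term's type:
  (ξ : Type₁) → (a : Nat) → Vec Nat (succ (succ (succ (succ zero))))
observation: 6 normal-order steps normalize the term, beginning with a beta-redex.


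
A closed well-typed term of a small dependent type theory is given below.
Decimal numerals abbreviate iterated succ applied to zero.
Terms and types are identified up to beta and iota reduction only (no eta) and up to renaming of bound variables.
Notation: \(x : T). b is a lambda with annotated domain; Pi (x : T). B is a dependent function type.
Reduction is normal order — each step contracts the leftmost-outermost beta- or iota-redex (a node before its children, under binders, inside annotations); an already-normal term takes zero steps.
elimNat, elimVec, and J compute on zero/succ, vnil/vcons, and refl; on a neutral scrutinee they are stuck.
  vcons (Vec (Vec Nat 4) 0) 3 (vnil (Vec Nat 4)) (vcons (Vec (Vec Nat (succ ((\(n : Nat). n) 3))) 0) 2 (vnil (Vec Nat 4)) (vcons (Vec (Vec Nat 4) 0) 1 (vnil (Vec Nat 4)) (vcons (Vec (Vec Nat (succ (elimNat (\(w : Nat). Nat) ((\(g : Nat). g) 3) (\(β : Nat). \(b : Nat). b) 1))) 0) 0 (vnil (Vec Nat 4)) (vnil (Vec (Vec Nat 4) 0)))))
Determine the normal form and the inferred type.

reduced normal form:
  vcons (Vec (Vec Nat 4) 0) 3 (vnil (Vec Nat 4)) (vcons (Vec (Vec Nat 4) 0) 2 (vnil (Vec Nat 4)) (vcons (Vec (Vec Nat 4) 0) 1 (vnil (Vec Nat 4)) (vcons (Vec (Vec Nat 4) 0) 0 (vnil (Vec Nat 4)) (vnil (Vec (Vec Nat 4) 0)))))
inferred type:
  Vec (Vec (Vec Nat 4) 0) 4
observation: the leftmost-outermost redex is a beta-redex, and normalization takes 6 steps.


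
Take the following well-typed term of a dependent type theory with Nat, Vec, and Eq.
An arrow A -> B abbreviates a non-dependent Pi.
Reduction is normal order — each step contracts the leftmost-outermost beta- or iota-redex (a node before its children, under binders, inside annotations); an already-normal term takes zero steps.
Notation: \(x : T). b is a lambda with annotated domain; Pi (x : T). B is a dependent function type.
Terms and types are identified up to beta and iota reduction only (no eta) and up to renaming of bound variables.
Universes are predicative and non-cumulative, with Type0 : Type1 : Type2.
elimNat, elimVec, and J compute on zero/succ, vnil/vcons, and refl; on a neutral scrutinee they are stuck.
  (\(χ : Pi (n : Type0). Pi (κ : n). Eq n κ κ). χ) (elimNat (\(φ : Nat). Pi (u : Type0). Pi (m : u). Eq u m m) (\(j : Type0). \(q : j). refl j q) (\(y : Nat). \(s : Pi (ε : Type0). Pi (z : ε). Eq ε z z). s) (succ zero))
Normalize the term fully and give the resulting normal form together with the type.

resulting normal form:
  \(χ : Type0). \(n : χ). refl χ n
inferred type:
  Pi (χ : Type0). Pi (n : χ). Eq χ n n


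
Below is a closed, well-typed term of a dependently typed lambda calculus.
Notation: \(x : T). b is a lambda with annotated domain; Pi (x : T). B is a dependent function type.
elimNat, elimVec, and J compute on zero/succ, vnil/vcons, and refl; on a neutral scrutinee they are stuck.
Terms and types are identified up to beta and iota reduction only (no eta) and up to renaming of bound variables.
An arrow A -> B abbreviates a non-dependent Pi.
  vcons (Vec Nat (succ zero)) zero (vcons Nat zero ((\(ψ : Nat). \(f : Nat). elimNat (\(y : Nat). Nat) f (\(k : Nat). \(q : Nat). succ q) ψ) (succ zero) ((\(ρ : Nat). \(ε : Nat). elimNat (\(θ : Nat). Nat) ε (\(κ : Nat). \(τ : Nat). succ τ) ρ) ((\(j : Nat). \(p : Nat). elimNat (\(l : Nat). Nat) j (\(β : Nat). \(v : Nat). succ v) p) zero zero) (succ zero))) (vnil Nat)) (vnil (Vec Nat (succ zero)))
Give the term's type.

type:
  Vec (Vec Nat (succ zero)) (succ zero)


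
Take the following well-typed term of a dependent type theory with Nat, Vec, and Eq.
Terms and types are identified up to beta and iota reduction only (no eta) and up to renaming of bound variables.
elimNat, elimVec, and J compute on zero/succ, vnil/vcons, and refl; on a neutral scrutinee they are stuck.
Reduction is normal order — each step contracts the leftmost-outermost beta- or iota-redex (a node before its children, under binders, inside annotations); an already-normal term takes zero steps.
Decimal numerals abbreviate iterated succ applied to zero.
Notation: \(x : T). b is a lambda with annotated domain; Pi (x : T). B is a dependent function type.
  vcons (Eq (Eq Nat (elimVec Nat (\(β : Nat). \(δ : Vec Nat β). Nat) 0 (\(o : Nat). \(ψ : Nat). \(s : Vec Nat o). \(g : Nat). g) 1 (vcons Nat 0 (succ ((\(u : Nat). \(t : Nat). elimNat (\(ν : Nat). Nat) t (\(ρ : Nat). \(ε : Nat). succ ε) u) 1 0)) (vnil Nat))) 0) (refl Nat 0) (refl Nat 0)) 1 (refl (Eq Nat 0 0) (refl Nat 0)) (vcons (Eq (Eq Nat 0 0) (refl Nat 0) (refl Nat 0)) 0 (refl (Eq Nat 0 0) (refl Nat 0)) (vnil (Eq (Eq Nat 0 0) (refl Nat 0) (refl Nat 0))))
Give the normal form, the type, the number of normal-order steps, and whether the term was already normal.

reduced normal form:
  vcons (Eq (Eq Nat 0 0) (refl Nat 0) (refl Nat 0)) 1 (refl (Eq Nat 0 0) (refl Nat 0)) (vcons (Eq (Eq Nat 0 0) (refl Nat 0) (refl Nat 0)) 0 (refl (Eq Nat 0 0) (refl Nat 0)) (vnil (Eq (Eq Nat 0 0) (refl Nat 0) (refl Nat 0))))
type:
  Vec (Eq (Eq Nat 0 0) (refl Nat 0) (refl Nat 0)) 2
steps to reach normal form (normal order): 6
already normal: no
first contracted redex: an elimVec iota-redex


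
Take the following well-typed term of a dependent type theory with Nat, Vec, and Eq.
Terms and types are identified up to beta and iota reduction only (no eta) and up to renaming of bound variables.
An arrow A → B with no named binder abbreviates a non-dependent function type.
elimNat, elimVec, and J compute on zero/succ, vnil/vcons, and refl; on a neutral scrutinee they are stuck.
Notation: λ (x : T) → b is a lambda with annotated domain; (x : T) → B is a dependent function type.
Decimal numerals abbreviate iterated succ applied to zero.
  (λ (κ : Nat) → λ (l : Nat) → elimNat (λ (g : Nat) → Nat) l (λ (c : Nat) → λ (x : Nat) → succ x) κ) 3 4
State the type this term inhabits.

inferred type:
  Nat


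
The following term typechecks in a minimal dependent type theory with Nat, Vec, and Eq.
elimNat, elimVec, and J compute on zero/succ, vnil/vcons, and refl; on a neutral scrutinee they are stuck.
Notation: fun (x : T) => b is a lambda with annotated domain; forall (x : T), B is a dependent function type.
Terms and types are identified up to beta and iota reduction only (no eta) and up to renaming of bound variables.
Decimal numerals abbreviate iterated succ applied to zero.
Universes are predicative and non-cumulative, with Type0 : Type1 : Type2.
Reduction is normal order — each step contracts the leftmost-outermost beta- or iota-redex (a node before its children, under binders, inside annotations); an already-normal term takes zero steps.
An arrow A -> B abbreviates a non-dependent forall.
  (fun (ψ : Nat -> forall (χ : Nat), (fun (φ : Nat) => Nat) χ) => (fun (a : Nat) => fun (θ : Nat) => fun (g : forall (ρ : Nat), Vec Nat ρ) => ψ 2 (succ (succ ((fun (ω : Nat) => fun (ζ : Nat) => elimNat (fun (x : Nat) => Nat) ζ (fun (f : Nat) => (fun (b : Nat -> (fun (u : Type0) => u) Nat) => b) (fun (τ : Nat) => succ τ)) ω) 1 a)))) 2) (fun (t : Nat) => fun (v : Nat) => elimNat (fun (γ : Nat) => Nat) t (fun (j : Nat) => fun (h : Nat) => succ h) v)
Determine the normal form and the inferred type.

reduced normal form:
  fun (ψ : Nat) => fun (χ : forall (φ : Nat), Vec Nat φ) => 7
the term's type:
  Nat -> (forall (ψ : Nat), Vec Nat ψ) -> Nat


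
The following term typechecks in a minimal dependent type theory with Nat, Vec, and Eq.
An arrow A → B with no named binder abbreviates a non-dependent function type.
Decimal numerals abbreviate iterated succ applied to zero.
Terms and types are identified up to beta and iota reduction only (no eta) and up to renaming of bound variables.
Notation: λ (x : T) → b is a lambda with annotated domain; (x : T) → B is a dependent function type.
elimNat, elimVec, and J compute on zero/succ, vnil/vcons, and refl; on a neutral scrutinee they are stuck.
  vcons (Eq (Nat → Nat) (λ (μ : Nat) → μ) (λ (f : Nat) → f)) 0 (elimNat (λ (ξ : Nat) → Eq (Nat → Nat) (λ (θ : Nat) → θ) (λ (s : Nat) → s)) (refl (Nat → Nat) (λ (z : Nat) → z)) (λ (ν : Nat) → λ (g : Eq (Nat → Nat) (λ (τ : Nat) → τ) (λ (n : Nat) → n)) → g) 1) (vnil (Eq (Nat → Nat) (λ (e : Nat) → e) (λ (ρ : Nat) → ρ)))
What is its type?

the term's type:
  Vec (Eq (Nat → Nat) (λ (μ : Nat) → μ) (λ (f : Nat) → f)) 1
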